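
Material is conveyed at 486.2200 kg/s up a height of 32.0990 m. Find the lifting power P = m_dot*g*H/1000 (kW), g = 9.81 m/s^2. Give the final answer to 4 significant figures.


P = 486.2200 * 9.81 * 32.0990 / 1000
P = 153.1 kW


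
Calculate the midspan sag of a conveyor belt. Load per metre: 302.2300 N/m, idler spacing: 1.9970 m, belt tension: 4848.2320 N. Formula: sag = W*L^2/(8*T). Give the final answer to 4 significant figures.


sag = 302.2300 * 1.9970^2 / (8 * 4848.2320)
sag = 0.03108 m


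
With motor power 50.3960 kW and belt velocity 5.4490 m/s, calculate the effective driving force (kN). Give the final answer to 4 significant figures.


Te = P / v = 50.3960 / 5.4490
Te = 9.249 kN


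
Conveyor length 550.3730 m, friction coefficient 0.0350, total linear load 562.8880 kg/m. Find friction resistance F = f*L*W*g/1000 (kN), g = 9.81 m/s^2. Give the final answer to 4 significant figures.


F = 0.0350 * 550.3730 * 562.8880 * 9.81 / 1000
F = 106.4 kN


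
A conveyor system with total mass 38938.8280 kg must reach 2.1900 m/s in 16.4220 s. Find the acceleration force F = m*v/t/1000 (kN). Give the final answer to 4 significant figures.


F = 38938.8280 * 2.1900 / 16.4220 / 1000
F = 5.193 kN


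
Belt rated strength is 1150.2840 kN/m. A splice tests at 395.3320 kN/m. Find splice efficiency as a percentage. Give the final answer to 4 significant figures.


Eff = 395.3320 / 1150.2840 * 100
Eff = 34.37 %


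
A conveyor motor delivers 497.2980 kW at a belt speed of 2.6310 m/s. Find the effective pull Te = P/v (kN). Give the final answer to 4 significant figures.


Te = P / v = 497.2980 / 2.6310
Te = 189.0 kN


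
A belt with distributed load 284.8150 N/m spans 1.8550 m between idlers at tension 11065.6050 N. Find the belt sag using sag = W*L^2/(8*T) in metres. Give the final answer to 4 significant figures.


sag = 284.8150 * 1.8550^2 / (8 * 11065.6050)
sag = 0.01107 m


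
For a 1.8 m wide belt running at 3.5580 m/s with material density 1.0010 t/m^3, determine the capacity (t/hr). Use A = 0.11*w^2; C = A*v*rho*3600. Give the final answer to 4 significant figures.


A = 0.11 * 1.8^2 = 0.3564 m^2
C = 0.3564 * 3.5580 * 1.0010 * 3600
C = 4570 t/hr


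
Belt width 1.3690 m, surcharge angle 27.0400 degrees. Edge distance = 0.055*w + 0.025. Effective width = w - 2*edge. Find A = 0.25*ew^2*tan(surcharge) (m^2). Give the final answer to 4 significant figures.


edge = 0.055*1.3690 + 0.025 = 0.100295 m
ew = 1.3690 - 2*0.100295 = 1.16841 m
A = 0.25 * 1.16841^2 * tan(27.0400 deg)
A = 0.1742 m^2


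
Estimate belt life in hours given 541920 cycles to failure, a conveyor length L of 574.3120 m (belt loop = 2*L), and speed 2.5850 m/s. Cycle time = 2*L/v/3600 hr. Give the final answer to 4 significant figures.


cycle_time = 2 * 574.3120 / 2.5850 / 3600 = 0.123428 hr
life = 541920 * 0.123428 = 66890 hours


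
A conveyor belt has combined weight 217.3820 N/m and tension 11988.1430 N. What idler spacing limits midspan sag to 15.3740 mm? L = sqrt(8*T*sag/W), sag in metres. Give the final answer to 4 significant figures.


sag = 15.3740/1000 = 0.015374 m
L = sqrt(8 * 11988.1430 * 0.015374 / 217.3820)
L = 2.604 m


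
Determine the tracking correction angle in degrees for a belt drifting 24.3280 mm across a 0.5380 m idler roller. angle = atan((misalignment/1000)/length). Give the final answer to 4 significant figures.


misalign_m = 24.3280 / 1000 = 0.024328 m
angle = atan(0.024328 / 0.5380)
angle = 2.589 deg


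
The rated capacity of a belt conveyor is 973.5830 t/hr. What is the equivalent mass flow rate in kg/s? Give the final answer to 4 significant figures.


m_dot = 973.5830 * 1000 / 3600
m_dot = 270.4 kg/s


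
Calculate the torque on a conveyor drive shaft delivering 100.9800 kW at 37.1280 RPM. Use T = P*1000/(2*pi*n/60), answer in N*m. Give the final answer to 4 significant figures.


omega = 2*pi*37.1280/60 = 3.88804 rad/s
T = 100.9800*1000 / 3.88804
T = 25970 N*m


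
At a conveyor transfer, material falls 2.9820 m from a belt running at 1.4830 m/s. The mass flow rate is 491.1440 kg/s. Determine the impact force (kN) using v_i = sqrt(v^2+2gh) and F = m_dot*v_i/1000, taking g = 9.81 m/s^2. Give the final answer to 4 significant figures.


v_i = sqrt(1.4830^2 + 2*9.81*2.9820) = 7.79141 m/s
F = 491.1440 * 7.79141 / 1000
F = 3.827 kN


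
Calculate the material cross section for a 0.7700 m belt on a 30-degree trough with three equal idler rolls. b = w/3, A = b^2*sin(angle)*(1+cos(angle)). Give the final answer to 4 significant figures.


b = 0.7700/3 = 0.256667 m
A = 0.256667^2 * sin(30 deg) * (1 + cos(30 deg))
A = 0.06146 m^2


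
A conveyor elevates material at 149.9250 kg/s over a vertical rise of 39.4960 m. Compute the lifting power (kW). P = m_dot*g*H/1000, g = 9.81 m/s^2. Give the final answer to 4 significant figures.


P = 149.9250 * 9.81 * 39.4960 / 1000
P = 58.09 kW


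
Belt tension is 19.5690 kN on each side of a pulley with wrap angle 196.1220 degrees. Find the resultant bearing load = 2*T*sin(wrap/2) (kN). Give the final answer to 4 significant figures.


F = 2 * 19.5690 * sin(196.1220/2 deg)
F = 38.75 kN


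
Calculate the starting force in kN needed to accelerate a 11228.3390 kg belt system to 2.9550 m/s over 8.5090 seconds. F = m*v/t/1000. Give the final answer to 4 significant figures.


F = 11228.3390 * 2.9550 / 8.5090 / 1000
F = 3.899 kN


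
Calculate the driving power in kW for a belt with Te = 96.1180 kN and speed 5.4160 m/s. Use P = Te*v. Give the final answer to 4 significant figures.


P = Te * v = 96.1180 * 5.4160
P = 520.6 kW


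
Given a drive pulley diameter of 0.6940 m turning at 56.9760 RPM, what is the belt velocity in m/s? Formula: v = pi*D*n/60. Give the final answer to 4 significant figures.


v = pi * 0.6940 * 56.9760 / 60
v = 2.070 m/s


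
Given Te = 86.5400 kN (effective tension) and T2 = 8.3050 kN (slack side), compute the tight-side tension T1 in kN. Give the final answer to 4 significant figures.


T1 = Te + T2 = 86.5400 + 8.3050
T1 = 94.84 kN


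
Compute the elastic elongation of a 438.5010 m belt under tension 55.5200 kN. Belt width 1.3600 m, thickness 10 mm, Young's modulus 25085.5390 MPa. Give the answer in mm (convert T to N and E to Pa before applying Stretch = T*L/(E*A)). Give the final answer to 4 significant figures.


A = 1.3600 * 0.01 = 0.01360 m^2
Stretch = 55.5200*1000 * 438.5010 / (25085.5390e6 * 0.01360) * 1000
Stretch = 71.36 mm


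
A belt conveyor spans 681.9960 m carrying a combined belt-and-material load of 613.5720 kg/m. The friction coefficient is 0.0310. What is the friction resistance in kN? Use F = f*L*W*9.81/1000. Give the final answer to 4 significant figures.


F = 0.0310 * 681.9960 * 613.5720 * 9.81 / 1000
F = 127.3 kN


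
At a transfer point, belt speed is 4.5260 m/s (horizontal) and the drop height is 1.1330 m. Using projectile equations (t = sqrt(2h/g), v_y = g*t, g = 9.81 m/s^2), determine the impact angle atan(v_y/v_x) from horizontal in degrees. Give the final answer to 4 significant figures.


t = sqrt(2*1.1330/9.81) = 0.480613 s
v_y = 9.81 * 0.480613 = 4.71481 m/s
angle = atan(4.71481 / 4.5260) = 46.17 deg


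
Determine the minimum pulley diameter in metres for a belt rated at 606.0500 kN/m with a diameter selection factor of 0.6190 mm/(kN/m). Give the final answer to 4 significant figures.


D = 606.0500 * 0.6190 / 1000
D = 0.3751 m


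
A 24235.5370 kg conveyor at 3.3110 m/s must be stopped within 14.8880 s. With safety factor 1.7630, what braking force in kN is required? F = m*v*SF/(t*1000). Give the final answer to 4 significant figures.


F = 24235.5370 * 3.3110 / 14.8880 * 1.7630 / 1000
F = 9.502 kN


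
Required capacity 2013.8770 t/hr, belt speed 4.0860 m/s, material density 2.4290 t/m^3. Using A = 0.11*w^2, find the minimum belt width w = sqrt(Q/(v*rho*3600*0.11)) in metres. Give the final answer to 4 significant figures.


A_req = 2013.8770 / (4.0860 * 2.4290 * 3600) = 0.0563644 m^2
w = sqrt(0.0563644 / 0.11)
w = 0.7158 m


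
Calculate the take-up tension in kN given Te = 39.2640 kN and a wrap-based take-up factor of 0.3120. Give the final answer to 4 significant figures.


T_tu = 39.2640 * 0.3120
T_tu = 12.25 kN


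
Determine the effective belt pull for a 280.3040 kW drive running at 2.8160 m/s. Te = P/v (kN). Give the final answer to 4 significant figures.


Te = P / v = 280.3040 / 2.8160
Te = 99.54 kN


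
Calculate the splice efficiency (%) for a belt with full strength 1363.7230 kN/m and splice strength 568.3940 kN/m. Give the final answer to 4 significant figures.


Eff = 568.3940 / 1363.7230 * 100
Eff = 41.68 %


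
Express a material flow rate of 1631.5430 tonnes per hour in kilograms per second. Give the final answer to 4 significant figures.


m_dot = 1631.5430 * 1000 / 3600
m_dot = 453.2 kg/s


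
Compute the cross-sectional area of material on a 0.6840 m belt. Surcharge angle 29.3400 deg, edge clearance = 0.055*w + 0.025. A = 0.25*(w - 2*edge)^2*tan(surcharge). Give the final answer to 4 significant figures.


edge = 0.055*0.6840 + 0.025 = 0.06262 m
ew = 0.6840 - 2*0.06262 = 0.55876 m
A = 0.25 * 0.55876^2 * tan(29.3400 deg)
A = 0.04387 m^2


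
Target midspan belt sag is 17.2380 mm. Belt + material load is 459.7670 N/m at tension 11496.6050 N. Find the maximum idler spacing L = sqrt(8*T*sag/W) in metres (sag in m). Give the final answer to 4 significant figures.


sag = 17.2380/1000 = 0.017238 m
L = sqrt(8 * 11496.6050 * 0.017238 / 459.7670)
L = 1.857 m


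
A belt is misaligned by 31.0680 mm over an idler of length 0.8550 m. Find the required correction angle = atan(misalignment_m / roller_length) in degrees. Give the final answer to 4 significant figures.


misalign_m = 31.0680 / 1000 = 0.031068 m
angle = atan(0.031068 / 0.8550)
angle = 2.081 deg


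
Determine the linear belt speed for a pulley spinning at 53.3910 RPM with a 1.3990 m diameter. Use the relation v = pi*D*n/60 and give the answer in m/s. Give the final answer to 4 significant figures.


v = pi * 1.3990 * 53.3910 / 60
v = 3.911 m/s


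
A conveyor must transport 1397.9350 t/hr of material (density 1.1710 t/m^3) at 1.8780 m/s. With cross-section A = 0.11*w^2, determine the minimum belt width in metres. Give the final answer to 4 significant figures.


A_req = 1397.9350 / (1.8780 * 1.1710 * 3600) = 0.176576 m^2
w = sqrt(0.176576 / 0.11)
w = 1.267 m


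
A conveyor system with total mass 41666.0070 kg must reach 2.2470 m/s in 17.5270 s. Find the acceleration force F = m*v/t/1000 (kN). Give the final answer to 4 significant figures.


F = 41666.0070 * 2.2470 / 17.5270 / 1000
F = 5.342 kN


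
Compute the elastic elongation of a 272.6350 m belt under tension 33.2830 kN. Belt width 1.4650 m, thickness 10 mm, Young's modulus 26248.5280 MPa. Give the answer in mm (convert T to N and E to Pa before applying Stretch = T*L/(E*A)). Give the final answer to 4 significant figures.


A = 1.4650 * 0.01 = 0.01465 m^2
Stretch = 33.2830*1000 * 272.6350 / (26248.5280e6 * 0.01465) * 1000
Stretch = 23.60 mm


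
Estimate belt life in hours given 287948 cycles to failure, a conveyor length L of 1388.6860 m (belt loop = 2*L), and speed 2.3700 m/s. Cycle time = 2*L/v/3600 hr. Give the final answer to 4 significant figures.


cycle_time = 2 * 1388.6860 / 2.3700 / 3600 = 0.325524 hr
life = 287948 * 0.325524 = 93730 hours


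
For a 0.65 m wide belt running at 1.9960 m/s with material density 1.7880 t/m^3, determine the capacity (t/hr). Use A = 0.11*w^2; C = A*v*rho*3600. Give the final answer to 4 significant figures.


A = 0.11 * 0.65^2 = 0.046475 m^2
C = 0.046475 * 1.9960 * 1.7880 * 3600
C = 597.1 t/hr


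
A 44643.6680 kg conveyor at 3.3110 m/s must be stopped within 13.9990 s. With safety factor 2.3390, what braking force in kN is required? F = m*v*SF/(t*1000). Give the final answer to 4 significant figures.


F = 44643.6680 * 3.3110 / 13.9990 * 2.3390 / 1000
F = 24.70 kN


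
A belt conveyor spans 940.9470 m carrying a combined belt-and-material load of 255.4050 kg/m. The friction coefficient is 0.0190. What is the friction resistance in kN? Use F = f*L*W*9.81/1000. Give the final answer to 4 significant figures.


F = 0.0190 * 940.9470 * 255.4050 * 9.81 / 1000
F = 44.79 kN


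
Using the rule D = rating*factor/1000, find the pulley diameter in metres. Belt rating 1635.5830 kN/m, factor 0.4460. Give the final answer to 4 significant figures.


D = 1635.5830 * 0.4460 / 1000
D = 0.7295 m


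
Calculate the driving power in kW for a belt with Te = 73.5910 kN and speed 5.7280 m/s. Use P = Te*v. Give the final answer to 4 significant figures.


P = Te * v = 73.5910 * 5.7280
P = 421.5 kW


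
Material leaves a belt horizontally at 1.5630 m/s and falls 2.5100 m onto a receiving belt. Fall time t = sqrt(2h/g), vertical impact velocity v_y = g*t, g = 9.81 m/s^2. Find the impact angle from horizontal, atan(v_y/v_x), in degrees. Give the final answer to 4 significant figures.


t = sqrt(2*2.5100/9.81) = 0.715348 s
v_y = 9.81 * 0.715348 = 7.01756 m/s
angle = atan(7.01756 / 1.5630) = 77.44 deg


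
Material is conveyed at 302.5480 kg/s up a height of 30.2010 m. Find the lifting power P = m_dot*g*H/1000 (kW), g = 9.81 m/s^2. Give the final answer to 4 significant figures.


P = 302.5480 * 9.81 * 30.2010 / 1000
P = 89.64 kW


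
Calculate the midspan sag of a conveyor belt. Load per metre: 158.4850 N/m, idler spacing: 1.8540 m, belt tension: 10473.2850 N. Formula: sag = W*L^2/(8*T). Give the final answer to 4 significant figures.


sag = 158.4850 * 1.8540^2 / (8 * 10473.2850)
sag = 0.006502 m


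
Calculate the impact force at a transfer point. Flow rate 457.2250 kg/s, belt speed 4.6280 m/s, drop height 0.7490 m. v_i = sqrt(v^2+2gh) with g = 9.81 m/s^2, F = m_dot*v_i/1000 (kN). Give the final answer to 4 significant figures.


v_i = sqrt(4.6280^2 + 2*9.81*0.7490) = 6.00947 m/s
F = 457.2250 * 6.00947 / 1000
F = 2.748 kN


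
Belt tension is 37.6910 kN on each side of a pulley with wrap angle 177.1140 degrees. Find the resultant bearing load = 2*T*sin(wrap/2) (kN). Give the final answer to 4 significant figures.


F = 2 * 37.6910 * sin(177.1140/2 deg)
F = 75.36 kN


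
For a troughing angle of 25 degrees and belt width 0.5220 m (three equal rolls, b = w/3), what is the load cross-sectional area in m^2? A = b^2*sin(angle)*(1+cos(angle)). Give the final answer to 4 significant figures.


b = 0.5220/3 = 0.174 m
A = 0.174^2 * sin(25 deg) * (1 + cos(25 deg))
A = 0.02439 m^2


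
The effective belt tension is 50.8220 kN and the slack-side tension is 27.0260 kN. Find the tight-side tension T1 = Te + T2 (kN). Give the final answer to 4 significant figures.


T1 = Te + T2 = 50.8220 + 27.0260
T1 = 77.85 kN


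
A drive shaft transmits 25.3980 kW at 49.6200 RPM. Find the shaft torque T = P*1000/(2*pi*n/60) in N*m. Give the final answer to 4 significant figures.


omega = 2*pi*49.6200/60 = 5.19619 rad/s
T = 25.3980*1000 / 5.19619
T = 4888 N*m


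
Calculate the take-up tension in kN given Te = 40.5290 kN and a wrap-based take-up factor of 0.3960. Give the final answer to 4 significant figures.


T_tu = 40.5290 * 0.3960
T_tu = 16.05 kN


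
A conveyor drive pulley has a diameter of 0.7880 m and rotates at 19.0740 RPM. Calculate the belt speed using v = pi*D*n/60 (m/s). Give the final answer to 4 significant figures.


v = pi * 0.7880 * 19.0740 / 60
v = 0.7870 m/s


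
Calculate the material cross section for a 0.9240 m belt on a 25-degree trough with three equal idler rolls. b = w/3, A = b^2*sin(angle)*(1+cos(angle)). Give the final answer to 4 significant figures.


b = 0.9240/3 = 0.308 m
A = 0.308^2 * sin(25 deg) * (1 + cos(25 deg))
A = 0.07643 m^2


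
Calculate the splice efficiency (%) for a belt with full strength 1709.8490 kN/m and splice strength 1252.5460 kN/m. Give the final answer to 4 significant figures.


Eff = 1252.5460 / 1709.8490 * 100
Eff = 73.25 %


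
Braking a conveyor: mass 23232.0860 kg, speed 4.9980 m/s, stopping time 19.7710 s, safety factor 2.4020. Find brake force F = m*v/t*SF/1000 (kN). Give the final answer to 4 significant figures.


F = 23232.0860 * 4.9980 / 19.7710 * 2.4020 / 1000
F = 14.11 kN


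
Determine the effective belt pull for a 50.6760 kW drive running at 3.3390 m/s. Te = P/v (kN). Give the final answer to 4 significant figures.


Te = P / v = 50.6760 / 3.3390
Te = 15.18 kN


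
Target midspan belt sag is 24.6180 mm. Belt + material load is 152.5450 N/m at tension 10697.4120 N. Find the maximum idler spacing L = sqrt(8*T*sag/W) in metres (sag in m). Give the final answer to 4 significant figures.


sag = 24.6180/1000 = 0.024618 m
L = sqrt(8 * 10697.4120 * 0.024618 / 152.5450)
L = 3.716 m


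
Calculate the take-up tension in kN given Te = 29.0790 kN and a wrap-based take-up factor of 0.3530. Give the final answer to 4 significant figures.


T_tu = 29.0790 * 0.3530
T_tu = 10.26 kN


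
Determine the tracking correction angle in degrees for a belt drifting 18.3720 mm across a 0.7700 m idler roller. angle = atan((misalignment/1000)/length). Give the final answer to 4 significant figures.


misalign_m = 18.3720 / 1000 = 0.018372 m
angle = atan(0.018372 / 0.7700)
angle = 1.367 deg


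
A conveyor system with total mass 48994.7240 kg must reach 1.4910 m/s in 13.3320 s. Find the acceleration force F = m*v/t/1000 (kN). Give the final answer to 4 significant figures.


F = 48994.7240 * 1.4910 / 13.3320 / 1000
F = 5.479 kN


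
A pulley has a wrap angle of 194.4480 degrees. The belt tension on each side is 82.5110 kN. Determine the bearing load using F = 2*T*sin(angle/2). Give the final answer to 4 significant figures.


F = 2 * 82.5110 * sin(194.4480/2 deg)
F = 163.7 kN


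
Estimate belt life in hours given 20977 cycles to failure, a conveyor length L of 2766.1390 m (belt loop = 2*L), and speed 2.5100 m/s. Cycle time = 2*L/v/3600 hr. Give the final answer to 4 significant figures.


cycle_time = 2 * 2766.1390 / 2.5100 / 3600 = 0.612249 hr
life = 20977 * 0.612249 = 12840 hours


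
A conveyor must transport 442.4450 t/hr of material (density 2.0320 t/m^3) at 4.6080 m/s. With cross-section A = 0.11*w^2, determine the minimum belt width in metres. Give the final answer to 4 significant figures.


A_req = 442.4450 / (4.6080 * 2.0320 * 3600) = 0.0131256 m^2
w = sqrt(0.0131256 / 0.11)
w = 0.3454 m


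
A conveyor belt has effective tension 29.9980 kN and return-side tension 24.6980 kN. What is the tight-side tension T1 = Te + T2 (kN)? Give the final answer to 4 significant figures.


T1 = Te + T2 = 29.9980 + 24.6980
T1 = 54.70 kN


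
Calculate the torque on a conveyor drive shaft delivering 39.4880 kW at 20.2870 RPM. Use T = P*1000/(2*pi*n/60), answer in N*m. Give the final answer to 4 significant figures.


omega = 2*pi*20.2870/60 = 2.12445 rad/s
T = 39.4880*1000 / 2.12445
T = 18590 N*m


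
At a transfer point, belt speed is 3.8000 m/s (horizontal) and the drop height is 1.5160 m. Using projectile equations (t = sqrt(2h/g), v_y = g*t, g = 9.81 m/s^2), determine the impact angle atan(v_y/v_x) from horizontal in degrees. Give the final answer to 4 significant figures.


t = sqrt(2*1.5160/9.81) = 0.555943 s
v_y = 9.81 * 0.555943 = 5.4538 m/s
angle = atan(5.4538 / 3.8000) = 55.13 deg


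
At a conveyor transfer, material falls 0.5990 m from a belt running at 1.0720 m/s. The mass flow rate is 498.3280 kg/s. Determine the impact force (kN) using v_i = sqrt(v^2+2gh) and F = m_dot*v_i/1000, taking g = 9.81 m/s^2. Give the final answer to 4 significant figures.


v_i = sqrt(1.0720^2 + 2*9.81*0.5990) = 3.59187 m/s
F = 498.3280 * 3.59187 / 1000
F = 1.790 kN


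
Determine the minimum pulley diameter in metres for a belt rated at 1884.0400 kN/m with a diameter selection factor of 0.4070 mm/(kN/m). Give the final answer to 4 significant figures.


D = 1884.0400 * 0.4070 / 1000
D = 0.7668 m


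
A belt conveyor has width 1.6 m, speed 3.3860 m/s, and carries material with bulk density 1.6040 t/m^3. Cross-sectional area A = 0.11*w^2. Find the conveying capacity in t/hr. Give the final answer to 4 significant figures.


A = 0.11 * 1.6^2 = 0.2816 m^2
C = 0.2816 * 3.3860 * 1.6040 * 3600
C = 5506 t/hr


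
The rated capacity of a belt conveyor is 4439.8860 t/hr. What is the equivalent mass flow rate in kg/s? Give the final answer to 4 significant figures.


m_dot = 4439.8860 * 1000 / 3600
m_dot = 1233 kg/s


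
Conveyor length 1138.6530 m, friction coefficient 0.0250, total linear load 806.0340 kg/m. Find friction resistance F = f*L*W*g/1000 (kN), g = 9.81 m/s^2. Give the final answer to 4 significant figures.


F = 0.0250 * 1138.6530 * 806.0340 * 9.81 / 1000
F = 225.1 kN


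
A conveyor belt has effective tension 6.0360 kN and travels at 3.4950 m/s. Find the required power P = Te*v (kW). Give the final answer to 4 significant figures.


P = Te * v = 6.0360 * 3.4950
P = 21.10 kW


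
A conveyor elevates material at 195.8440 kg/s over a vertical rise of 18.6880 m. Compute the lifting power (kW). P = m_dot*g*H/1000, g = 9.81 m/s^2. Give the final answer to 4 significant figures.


P = 195.8440 * 9.81 * 18.6880 / 1000
P = 35.90 kW


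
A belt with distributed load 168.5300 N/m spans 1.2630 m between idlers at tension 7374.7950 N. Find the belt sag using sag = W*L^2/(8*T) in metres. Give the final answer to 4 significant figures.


sag = 168.5300 * 1.2630^2 / (8 * 7374.7950)
sag = 0.004557 m


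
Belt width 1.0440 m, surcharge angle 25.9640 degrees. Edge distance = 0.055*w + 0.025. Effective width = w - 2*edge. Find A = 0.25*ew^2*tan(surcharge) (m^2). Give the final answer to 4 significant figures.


edge = 0.055*1.0440 + 0.025 = 0.08242 m
ew = 1.0440 - 2*0.08242 = 0.87916 m
A = 0.25 * 0.87916^2 * tan(25.9640 deg)
A = 0.09409 m^2


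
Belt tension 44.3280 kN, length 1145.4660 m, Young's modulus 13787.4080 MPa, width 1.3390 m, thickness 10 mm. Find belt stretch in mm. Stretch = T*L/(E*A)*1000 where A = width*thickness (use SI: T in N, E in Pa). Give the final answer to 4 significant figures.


A = 1.3390 * 0.01 = 0.01339 m^2
Stretch = 44.3280*1000 * 1145.4660 / (13787.4080e6 * 0.01339) * 1000
Stretch = 275.0 mm


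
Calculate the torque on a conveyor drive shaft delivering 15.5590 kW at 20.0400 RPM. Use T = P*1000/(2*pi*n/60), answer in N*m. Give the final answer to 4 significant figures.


omega = 2*pi*20.0400/60 = 2.09858 rad/s
T = 15.5590*1000 / 2.09858
T = 7414 N*m


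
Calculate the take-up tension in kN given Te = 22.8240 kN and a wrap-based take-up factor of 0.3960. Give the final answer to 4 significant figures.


T_tu = 22.8240 * 0.3960
T_tu = 9.038 kN


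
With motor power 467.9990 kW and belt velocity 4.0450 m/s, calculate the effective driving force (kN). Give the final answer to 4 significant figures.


Te = P / v = 467.9990 / 4.0450
Te = 115.7 kN


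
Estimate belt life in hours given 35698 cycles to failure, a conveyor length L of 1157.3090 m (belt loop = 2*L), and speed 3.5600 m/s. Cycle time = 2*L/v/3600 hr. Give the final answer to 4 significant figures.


cycle_time = 2 * 1157.3090 / 3.5600 / 3600 = 0.180604 hr
life = 35698 * 0.180604 = 6447 hours


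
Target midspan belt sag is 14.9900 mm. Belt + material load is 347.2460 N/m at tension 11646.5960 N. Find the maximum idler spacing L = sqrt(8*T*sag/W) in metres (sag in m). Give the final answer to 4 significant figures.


sag = 14.9900/1000 = 0.014990 m
L = sqrt(8 * 11646.5960 * 0.014990 / 347.2460)
L = 2.006 m


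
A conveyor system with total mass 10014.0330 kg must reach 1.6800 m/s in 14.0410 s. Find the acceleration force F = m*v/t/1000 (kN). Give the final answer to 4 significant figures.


F = 10014.0330 * 1.6800 / 14.0410 / 1000
F = 1.198 kN


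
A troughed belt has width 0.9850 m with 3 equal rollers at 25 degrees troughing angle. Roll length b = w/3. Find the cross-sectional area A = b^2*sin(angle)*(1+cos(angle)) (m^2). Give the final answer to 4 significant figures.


b = 0.9850/3 = 0.328333 m
A = 0.328333^2 * sin(25 deg) * (1 + cos(25 deg))
A = 0.08685 m^2


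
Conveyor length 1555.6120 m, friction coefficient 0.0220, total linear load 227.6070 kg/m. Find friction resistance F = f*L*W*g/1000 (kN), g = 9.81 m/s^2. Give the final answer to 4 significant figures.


F = 0.0220 * 1555.6120 * 227.6070 * 9.81 / 1000
F = 76.41 kN


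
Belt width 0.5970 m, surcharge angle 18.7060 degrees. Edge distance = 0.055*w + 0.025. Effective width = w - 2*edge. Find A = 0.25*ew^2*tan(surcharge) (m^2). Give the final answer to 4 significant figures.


edge = 0.055*0.5970 + 0.025 = 0.057835 m
ew = 0.5970 - 2*0.057835 = 0.48133 m
A = 0.25 * 0.48133^2 * tan(18.7060 deg)
A = 0.01961 m^2


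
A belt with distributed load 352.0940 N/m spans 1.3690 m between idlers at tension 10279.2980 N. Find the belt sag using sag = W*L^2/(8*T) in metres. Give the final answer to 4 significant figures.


sag = 352.0940 * 1.3690^2 / (8 * 10279.2980)
sag = 0.008024 m


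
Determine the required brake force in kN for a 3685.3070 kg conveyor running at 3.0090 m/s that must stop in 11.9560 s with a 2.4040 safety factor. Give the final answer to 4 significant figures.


F = 3685.3070 * 3.0090 / 11.9560 * 2.4040 / 1000
F = 2.230 kN


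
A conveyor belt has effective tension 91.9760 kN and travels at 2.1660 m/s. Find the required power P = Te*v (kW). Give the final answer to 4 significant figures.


P = Te * v = 91.9760 * 2.1660
P = 199.2 kW


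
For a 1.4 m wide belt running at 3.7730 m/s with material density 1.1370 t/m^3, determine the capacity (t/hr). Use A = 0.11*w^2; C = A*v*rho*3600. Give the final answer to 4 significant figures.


A = 0.11 * 1.4^2 = 0.2156 m^2
C = 0.2156 * 3.7730 * 1.1370 * 3600
C = 3330 t/hr


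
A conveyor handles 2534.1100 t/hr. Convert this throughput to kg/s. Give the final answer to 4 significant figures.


m_dot = 2534.1100 * 1000 / 3600
m_dot = 703.9 kg/s


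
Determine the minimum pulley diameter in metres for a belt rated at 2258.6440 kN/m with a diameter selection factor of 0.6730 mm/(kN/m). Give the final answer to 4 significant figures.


D = 2258.6440 * 0.6730 / 1000
D = 1.520 m


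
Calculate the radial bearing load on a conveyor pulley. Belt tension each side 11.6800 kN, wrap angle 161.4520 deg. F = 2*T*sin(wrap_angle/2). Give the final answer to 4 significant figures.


F = 2 * 11.6800 * sin(161.4520/2 deg)
F = 23.05 kN


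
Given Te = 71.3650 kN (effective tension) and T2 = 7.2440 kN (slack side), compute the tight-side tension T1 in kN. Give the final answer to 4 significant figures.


T1 = Te + T2 = 71.3650 + 7.2440
T1 = 78.61 kN


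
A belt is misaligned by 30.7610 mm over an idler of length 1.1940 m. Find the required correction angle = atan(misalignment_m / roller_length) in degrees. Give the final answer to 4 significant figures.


misalign_m = 30.7610 / 1000 = 0.030761 m
angle = atan(0.030761 / 1.1940)
angle = 1.476 deg


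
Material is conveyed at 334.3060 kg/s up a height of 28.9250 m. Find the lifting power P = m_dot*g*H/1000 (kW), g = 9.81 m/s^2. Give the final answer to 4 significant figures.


P = 334.3060 * 9.81 * 28.9250 / 1000
P = 94.86 kW


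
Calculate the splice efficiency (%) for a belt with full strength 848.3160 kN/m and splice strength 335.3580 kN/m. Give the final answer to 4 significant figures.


Eff = 335.3580 / 848.3160 * 100
Eff = 39.53 %


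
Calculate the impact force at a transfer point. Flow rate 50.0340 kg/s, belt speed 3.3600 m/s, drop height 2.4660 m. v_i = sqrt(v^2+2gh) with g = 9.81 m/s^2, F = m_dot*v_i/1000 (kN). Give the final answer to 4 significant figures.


v_i = sqrt(3.3600^2 + 2*9.81*2.4660) = 7.7248 m/s
F = 50.0340 * 7.7248 / 1000
F = 0.3865 kN


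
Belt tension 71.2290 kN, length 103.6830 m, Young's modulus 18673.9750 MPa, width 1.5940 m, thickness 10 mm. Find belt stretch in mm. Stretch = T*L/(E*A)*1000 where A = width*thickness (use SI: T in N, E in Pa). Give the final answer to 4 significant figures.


A = 1.5940 * 0.01 = 0.01594 m^2
Stretch = 71.2290*1000 * 103.6830 / (18673.9750e6 * 0.01594) * 1000
Stretch = 24.81 mm


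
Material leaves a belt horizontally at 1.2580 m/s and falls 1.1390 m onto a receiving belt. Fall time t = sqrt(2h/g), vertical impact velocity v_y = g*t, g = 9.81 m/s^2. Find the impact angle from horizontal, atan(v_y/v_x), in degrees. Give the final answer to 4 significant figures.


t = sqrt(2*1.1390/9.81) = 0.481884 s
v_y = 9.81 * 0.481884 = 4.72728 m/s
angle = atan(4.72728 / 1.2580) = 75.10 deg


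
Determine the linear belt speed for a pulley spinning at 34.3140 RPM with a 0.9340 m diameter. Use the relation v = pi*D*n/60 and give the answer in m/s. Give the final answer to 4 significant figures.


v = pi * 0.9340 * 34.3140 / 60
v = 1.678 m/s


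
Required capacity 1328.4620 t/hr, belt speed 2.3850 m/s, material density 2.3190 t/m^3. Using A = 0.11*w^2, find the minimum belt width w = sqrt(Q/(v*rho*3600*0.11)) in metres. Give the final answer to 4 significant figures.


A_req = 1328.4620 / (2.3850 * 2.3190 * 3600) = 0.0667202 m^2
w = sqrt(0.0667202 / 0.11)
w = 0.7788 m


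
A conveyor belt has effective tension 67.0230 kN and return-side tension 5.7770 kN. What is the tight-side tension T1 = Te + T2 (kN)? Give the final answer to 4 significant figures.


T1 = Te + T2 = 67.0230 + 5.7770
T1 = 72.80 kN


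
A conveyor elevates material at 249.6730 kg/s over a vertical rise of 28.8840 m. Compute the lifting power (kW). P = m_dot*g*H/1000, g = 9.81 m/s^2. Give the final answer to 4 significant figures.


P = 249.6730 * 9.81 * 28.8840 / 1000
P = 70.75 kW


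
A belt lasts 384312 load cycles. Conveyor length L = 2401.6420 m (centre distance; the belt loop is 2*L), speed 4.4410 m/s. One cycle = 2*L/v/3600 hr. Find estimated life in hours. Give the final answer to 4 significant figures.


cycle_time = 2 * 2401.6420 / 4.4410 / 3600 = 0.300438 hr
life = 384312 * 0.300438 = 115500 hours


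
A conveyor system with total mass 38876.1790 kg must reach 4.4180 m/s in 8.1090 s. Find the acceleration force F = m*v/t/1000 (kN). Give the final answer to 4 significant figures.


F = 38876.1790 * 4.4180 / 8.1090 / 1000
F = 21.18 kN


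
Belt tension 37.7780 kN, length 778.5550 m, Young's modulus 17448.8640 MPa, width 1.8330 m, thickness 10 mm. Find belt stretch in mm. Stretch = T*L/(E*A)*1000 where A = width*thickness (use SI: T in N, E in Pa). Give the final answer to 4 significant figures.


A = 1.8330 * 0.01 = 0.01833 m^2
Stretch = 37.7780*1000 * 778.5550 / (17448.8640e6 * 0.01833) * 1000
Stretch = 91.96 mm


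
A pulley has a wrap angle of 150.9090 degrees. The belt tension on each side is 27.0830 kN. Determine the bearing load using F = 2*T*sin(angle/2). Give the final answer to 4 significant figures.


F = 2 * 27.0830 * sin(150.9090/2 deg)
F = 52.43 kN


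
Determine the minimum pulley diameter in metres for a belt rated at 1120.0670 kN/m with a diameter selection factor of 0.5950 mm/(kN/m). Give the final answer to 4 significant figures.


D = 1120.0670 * 0.5950 / 1000
D = 0.6664 m


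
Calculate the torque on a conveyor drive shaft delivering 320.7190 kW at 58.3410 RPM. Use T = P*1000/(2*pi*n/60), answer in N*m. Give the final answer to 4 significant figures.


omega = 2*pi*58.3410/60 = 6.10946 rad/s
T = 320.7190*1000 / 6.10946
T = 52500 N*m


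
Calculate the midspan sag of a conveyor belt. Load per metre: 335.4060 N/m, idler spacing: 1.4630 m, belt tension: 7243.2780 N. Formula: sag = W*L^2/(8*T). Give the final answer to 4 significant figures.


sag = 335.4060 * 1.4630^2 / (8 * 7243.2780)
sag = 0.01239 m


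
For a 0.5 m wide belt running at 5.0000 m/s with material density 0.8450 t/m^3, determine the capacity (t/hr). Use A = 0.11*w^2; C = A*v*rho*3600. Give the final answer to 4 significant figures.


A = 0.11 * 0.5^2 = 0.0275 m^2
C = 0.0275 * 5.0000 * 0.8450 * 3600
C = 418.3 t/hr


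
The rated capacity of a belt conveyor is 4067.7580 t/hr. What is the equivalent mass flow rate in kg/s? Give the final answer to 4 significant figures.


m_dot = 4067.7580 * 1000 / 3600
m_dot = 1130 kg/s


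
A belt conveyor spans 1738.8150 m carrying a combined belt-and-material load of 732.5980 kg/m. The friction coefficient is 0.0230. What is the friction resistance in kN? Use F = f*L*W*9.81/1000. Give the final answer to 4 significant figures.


F = 0.0230 * 1738.8150 * 732.5980 * 9.81 / 1000
F = 287.4 kN


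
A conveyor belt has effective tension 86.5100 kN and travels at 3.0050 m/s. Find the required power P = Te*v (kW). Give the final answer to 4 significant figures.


P = Te * v = 86.5100 * 3.0050
P = 260.0 kW


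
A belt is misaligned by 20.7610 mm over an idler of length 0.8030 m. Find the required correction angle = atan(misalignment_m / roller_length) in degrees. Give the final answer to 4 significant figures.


misalign_m = 20.7610 / 1000 = 0.020761 m
angle = atan(0.020761 / 0.8030)
angle = 1.481 deg


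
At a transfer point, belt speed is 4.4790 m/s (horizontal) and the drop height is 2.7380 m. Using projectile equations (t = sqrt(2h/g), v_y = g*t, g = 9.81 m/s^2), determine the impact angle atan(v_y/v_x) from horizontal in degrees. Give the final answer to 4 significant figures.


t = sqrt(2*2.7380/9.81) = 0.747132 s
v_y = 9.81 * 0.747132 = 7.32936 m/s
angle = atan(7.32936 / 4.4790) = 58.57 deg


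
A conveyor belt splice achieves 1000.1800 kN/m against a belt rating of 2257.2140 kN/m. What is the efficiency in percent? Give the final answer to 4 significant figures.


Eff = 1000.1800 / 2257.2140 * 100
Eff = 44.31 %


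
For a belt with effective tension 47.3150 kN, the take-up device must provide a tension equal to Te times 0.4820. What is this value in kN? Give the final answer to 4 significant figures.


T_tu = 47.3150 * 0.4820
T_tu = 22.81 kN


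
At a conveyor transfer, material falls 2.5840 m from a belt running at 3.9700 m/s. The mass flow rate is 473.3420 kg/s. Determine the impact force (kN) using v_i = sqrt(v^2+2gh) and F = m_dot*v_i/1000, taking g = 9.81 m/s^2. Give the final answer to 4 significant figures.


v_i = sqrt(3.9700^2 + 2*9.81*2.5840) = 8.15224 m/s
F = 473.3420 * 8.15224 / 1000
F = 3.859 kN


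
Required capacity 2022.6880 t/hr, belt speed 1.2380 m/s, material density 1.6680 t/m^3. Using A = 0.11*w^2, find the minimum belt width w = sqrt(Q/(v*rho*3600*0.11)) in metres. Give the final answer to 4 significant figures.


A_req = 2022.6880 / (1.2380 * 1.6680 * 3600) = 0.272088 m^2
w = sqrt(0.272088 / 0.11)
w = 1.573 m


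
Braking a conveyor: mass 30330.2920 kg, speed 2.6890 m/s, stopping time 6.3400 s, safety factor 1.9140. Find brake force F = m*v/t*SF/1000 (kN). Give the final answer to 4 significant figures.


F = 30330.2920 * 2.6890 / 6.3400 * 1.9140 / 1000
F = 24.62 kN


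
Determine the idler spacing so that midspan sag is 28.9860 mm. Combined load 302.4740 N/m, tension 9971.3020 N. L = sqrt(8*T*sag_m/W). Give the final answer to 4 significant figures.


sag = 28.9860/1000 = 0.028986 m
L = sqrt(8 * 9971.3020 * 0.028986 / 302.4740)
L = 2.765 m


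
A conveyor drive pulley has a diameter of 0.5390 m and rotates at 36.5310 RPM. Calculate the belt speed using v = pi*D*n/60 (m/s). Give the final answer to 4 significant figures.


v = pi * 0.5390 * 36.5310 / 60
v = 1.031 m/s


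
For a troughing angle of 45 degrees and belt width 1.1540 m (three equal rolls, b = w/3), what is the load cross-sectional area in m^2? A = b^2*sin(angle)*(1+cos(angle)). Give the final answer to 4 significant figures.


b = 1.1540/3 = 0.384667 m
A = 0.384667^2 * sin(45 deg) * (1 + cos(45 deg))
A = 0.1786 m^2


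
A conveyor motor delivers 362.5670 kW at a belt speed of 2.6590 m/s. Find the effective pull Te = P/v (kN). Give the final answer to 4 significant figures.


Te = P / v = 362.5670 / 2.6590
Te = 136.4 kN


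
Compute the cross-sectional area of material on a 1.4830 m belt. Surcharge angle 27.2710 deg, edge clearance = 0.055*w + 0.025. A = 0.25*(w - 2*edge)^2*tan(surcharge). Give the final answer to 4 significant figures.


edge = 0.055*1.4830 + 0.025 = 0.106565 m
ew = 1.4830 - 2*0.106565 = 1.26987 m
A = 0.25 * 1.26987^2 * tan(27.2710 deg)
A = 0.2078 m^2


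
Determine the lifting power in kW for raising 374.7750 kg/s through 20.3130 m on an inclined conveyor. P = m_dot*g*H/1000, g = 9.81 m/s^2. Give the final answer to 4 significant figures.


P = 374.7750 * 9.81 * 20.3130 / 1000
P = 74.68 kW


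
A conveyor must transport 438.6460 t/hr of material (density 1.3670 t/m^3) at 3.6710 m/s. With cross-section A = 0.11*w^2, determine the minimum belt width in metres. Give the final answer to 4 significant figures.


A_req = 438.6460 / (3.6710 * 1.3670 * 3600) = 0.0242806 m^2
w = sqrt(0.0242806 / 0.11)
w = 0.4698 m


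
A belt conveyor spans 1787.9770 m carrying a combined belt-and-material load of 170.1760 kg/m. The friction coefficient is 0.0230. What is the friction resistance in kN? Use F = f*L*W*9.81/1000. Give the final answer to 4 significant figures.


F = 0.0230 * 1787.9770 * 170.1760 * 9.81 / 1000
F = 68.65 kN


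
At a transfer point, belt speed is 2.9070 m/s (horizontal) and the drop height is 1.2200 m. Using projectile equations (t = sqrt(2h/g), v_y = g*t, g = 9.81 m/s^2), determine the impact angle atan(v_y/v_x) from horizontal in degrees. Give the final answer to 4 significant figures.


t = sqrt(2*1.2200/9.81) = 0.498724 s
v_y = 9.81 * 0.498724 = 4.89248 m/s
angle = atan(4.89248 / 2.9070) = 59.28 deg


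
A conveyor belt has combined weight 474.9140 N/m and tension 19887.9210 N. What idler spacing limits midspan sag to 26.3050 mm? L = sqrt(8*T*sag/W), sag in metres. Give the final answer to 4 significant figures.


sag = 26.3050/1000 = 0.026305 m
L = sqrt(8 * 19887.9210 * 0.026305 / 474.9140)
L = 2.969 m


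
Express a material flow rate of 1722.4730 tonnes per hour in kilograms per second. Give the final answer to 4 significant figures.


m_dot = 1722.4730 * 1000 / 3600
m_dot = 478.5 kg/s


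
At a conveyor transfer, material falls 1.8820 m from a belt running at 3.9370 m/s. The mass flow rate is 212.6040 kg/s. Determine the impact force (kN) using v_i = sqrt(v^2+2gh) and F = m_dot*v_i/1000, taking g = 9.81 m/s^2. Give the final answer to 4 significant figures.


v_i = sqrt(3.9370^2 + 2*9.81*1.8820) = 7.2405 m/s
F = 212.6040 * 7.2405 / 1000
F = 1.539 kN


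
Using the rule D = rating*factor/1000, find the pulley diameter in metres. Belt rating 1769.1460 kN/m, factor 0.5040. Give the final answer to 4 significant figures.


D = 1769.1460 * 0.5040 / 1000
D = 0.8916 m


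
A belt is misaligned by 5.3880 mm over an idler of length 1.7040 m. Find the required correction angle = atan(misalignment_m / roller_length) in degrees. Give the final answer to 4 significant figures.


misalign_m = 5.3880 / 1000 = 0.005388 m
angle = atan(0.005388 / 1.7040)
angle = 0.1812 deg


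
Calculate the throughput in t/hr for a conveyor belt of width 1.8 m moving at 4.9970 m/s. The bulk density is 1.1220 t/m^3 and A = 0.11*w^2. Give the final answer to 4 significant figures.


A = 0.11 * 1.8^2 = 0.3564 m^2
C = 0.3564 * 4.9970 * 1.1220 * 3600
C = 7194 t/hr


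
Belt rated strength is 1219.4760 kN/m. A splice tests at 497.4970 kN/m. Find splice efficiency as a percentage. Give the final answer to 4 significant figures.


Eff = 497.4970 / 1219.4760 * 100
Eff = 40.80 %


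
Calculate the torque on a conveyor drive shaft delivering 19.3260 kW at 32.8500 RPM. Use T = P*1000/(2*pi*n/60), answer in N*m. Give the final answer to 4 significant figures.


omega = 2*pi*32.8500/60 = 3.44004 rad/s
T = 19.3260*1000 / 3.44004
T = 5618 N*m
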